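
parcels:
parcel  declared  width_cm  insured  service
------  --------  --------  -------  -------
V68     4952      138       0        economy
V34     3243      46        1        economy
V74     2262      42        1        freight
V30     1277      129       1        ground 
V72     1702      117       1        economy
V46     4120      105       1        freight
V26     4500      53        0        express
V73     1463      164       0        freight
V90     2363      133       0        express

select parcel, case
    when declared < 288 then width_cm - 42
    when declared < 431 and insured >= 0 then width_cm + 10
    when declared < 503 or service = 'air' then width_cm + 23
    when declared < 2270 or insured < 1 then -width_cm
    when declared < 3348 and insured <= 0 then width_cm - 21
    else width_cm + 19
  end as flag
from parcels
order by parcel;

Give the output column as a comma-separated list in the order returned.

parcel=V26: declared < 2270 or insured < 1 → -53
parcel=V30: declared < 2270 or insured < 1 → -129
parcel=V34: ELSE → 65
parcel=V46: ELSE → 124
parcel=V68: declared < 2270 or insured < 1 → -138
parcel=V72: declared < 2270 or insured < 1 → -117
parcel=V73: declared < 2270 or insured < 1 → -164
parcel=V74: declared < 2270 or insured < 1 → -42
parcel=V90: declared < 2270 or insured < 1 → -133

-53, -129, 65, 124, -138, -117, -164, -42, -133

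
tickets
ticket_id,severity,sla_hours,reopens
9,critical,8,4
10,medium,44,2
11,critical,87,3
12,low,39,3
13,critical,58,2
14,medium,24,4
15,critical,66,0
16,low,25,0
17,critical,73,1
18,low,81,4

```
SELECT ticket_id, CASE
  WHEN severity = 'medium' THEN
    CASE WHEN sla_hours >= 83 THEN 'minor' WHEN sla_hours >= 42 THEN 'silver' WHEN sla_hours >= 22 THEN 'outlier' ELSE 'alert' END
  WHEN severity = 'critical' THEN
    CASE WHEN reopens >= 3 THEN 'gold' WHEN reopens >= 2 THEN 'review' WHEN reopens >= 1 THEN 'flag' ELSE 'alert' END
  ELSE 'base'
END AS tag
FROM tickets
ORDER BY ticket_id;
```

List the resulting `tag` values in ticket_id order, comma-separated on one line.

ticket_id=9: severity='critical' → inner[reopens >= 3] → gold
ticket_id=10: severity='medium' → inner[sla_hours >= 42] → silver
ticket_id=11: severity='critical' → inner[reopens >= 3] → gold
ticket_id=12: severity='low' → outer ELSE → base
ticket_id=13: severity='critical' → inner[reopens >= 2] → review
ticket_id=14: severity='medium' → inner[sla_hours >= 22] → outlier
ticket_id=15: severity='critical' → inner[ELSE] → alert
ticket_id=16: severity='low' → outer ELSE → base
ticket_id=17: severity='critical' → inner[reopens >= 1] → flag
ticket_id=18: severity='low' → outer ELSE → base

gold, silver, gold, base, review, outlier, alert, base, flag, base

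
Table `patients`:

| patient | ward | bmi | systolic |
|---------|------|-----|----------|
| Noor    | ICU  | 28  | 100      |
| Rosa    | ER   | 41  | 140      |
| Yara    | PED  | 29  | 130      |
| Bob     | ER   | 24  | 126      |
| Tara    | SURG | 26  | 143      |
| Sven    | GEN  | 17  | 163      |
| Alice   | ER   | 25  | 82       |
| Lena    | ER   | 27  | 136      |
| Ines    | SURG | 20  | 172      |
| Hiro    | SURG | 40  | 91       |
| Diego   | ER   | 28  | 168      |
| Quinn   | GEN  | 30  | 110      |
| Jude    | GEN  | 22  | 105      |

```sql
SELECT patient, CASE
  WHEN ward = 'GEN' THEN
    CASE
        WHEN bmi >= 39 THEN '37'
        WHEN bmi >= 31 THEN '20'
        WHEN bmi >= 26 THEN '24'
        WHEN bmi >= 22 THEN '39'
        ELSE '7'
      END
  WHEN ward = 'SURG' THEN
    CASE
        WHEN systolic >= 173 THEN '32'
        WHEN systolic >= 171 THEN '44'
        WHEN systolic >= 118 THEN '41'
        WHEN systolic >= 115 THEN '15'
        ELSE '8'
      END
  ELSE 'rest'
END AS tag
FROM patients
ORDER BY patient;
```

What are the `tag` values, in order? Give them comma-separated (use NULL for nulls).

rest, rest, rest, 8, 44, 39, rest, rest, 24, rest, 7, 41, rest

patient=Alice: ward='ER' → outer ELSE → rest
patient=Bob: ward='ER' → outer ELSE → rest
patient=Diego: ward='ER' → outer ELSE → rest
patient=Hiro: ward='SURG' → inner[ELSE] → 8
patient=Ines: ward='SURG' → inner[systolic >= 171] → 44
patient=Jude: ward='GEN' → inner[bmi >= 22] → 39
patient=Lena: ward='ER' → outer ELSE → rest
patient=Noor: ward='ICU' → outer ELSE → rest
patient=Quinn: ward='GEN' → inner[bmi >= 26] → 24
patient=Rosa: ward='ER' → outer ELSE → rest
patient=Sven: ward='GEN' → inner[ELSE] → 7
patient=Tara: ward='SURG' → inner[systolic >= 118] → 41
patient=Yara: ward='PED' → outer ELSE → rest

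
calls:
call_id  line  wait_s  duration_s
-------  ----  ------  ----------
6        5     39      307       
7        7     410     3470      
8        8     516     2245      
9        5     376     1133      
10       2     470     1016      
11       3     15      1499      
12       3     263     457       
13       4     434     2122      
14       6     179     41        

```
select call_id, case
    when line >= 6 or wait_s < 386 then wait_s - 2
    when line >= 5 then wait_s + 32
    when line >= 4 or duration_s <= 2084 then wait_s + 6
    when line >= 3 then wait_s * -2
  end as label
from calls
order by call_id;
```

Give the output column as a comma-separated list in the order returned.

call_id=6: line >= 6 or wait_s < 386 → 37
call_id=7: line >= 6 or wait_s < 386 → 408
call_id=8: line >= 6 or wait_s < 386 → 514
call_id=9: line >= 6 or wait_s < 386 → 374
call_id=10: line >= 4 or duration_s <= 2084 → 476
call_id=11: line >= 6 or wait_s < 386 → 13
call_id=12: line >= 6 or wait_s < 386 → 261
call_id=13: line >= 4 or duration_s <= 2084 → 440
call_id=14: line >= 6 or wait_s < 386 → 177

37, 408, 514, 374, 476, 13, 261, 440, 177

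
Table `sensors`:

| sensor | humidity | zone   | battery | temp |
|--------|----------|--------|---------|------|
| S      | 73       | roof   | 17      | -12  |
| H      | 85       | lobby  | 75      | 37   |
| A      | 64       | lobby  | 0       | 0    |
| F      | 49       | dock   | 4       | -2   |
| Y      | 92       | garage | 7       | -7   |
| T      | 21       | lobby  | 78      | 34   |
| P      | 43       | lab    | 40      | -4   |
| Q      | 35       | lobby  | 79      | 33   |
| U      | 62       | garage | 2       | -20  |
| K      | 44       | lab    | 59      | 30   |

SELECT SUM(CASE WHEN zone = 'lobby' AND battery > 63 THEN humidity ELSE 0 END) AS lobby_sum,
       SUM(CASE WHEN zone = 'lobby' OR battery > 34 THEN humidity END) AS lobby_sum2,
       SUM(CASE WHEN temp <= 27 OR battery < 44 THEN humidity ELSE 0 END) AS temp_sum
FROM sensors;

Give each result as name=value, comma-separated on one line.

[lobby_sum: zone = 'lobby' AND battery > 63]
sensor=S: ✗
sensor=H: ✓ → 85
sensor=A: ✗
sensor=F: ✗
sensor=Y: ✗
sensor=T: ✓ → 21
sensor=P: ✗
sensor=Q: ✓ → 35
sensor=U: ✗
sensor=K: ✗
lobby_sum = 85 + 21 + 35 = 141
—
[lobby_sum2: zone = 'lobby' OR battery > 34]
sensor=S: ✗
sensor=H: ✓ → 85
sensor=A: ✓ → 64
sensor=F: ✗
sensor=Y: ✗
sensor=T: ✓ → 21
sensor=P: ✓ → 43
sensor=Q: ✓ → 35
sensor=U: ✗
sensor=K: ✓ → 44
lobby_sum2 = 85 + 64 + 21 + 43 + 35 + 44 = 292
—
[temp_sum: temp <= 27 OR battery < 44]
sensor=S: ✓ → 73
sensor=H: ✗
sensor=A: ✓ → 64
sensor=F: ✓ → 49
sensor=Y: ✓ → 92
sensor=T: ✗
sensor=P: ✓ → 43
sensor=Q: ✗
sensor=U: ✓ → 62
sensor=K: ✗
temp_sum = 73 + 64 + 49 + 92 + 43 + 62 = 383

lobby_sum=141, lobby_sum2=292, temp_sum=383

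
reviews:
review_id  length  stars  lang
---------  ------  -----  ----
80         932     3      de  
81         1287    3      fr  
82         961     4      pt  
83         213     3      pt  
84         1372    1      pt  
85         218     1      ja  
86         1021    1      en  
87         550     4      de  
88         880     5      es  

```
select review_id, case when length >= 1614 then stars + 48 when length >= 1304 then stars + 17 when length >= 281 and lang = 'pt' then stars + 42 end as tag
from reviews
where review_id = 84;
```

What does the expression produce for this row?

18

review_id = 84: length=1372, stars=1, lang=pt.
length >= 1614 → false
length >= 1304 → true → 18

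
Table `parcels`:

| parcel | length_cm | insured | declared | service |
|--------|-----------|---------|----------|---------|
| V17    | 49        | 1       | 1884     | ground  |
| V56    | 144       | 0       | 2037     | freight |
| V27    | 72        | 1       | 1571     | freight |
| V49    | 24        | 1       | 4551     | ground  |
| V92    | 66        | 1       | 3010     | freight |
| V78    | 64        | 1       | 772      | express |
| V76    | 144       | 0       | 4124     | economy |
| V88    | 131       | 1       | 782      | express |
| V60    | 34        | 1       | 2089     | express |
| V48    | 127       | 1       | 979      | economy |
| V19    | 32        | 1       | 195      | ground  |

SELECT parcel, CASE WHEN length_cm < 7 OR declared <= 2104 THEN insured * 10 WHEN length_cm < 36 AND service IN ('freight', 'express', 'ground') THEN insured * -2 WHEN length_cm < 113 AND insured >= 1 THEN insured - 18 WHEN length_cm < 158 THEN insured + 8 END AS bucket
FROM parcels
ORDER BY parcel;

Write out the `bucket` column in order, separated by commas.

10, 10, 10, 10, -2, 0, 10, 8, 10, 10, -17

parcel=V17: length_cm < 7 OR declared <= 2104 → 10
parcel=V19: length_cm < 7 OR declared <= 2104 → 10
parcel=V27: length_cm < 7 OR declared <= 2104 → 10
parcel=V48: length_cm < 7 OR declared <= 2104 → 10
parcel=V49: length_cm < 36 AND service IN ('freight', 'express', 'ground') → -2
parcel=V56: length_cm < 7 OR declared <= 2104 → 0
parcel=V60: length_cm < 7 OR declared <= 2104 → 10
parcel=V76: length_cm < 158 → 8
parcel=V78: length_cm < 7 OR declared <= 2104 → 10
parcel=V88: length_cm < 7 OR declared <= 2104 → 10
parcel=V92: length_cm < 113 AND insured >= 1 → -17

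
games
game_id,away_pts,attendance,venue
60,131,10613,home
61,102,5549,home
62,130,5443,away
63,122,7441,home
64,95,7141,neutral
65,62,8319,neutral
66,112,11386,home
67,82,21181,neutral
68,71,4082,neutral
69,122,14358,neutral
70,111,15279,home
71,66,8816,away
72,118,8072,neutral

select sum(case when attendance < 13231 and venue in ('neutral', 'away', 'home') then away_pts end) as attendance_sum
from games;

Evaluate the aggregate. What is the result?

1009

game_id=60: ✓ → 131
game_id=61: ✓ → 102
game_id=62: ✓ → 130
game_id=63: ✓ → 122
game_id=64: ✓ → 95
game_id=65: ✓ → 62
game_id=66: ✓ → 112
game_id=67: ✗
game_id=68: ✓ → 71
game_id=69: ✗
game_id=70: ✗
game_id=71: ✓ → 66
game_id=72: ✓ → 118
attendance_sum = 131 + 102 + 130 + 122 + 95 + 62 + 112 + 71 + 66 + 118 = 1009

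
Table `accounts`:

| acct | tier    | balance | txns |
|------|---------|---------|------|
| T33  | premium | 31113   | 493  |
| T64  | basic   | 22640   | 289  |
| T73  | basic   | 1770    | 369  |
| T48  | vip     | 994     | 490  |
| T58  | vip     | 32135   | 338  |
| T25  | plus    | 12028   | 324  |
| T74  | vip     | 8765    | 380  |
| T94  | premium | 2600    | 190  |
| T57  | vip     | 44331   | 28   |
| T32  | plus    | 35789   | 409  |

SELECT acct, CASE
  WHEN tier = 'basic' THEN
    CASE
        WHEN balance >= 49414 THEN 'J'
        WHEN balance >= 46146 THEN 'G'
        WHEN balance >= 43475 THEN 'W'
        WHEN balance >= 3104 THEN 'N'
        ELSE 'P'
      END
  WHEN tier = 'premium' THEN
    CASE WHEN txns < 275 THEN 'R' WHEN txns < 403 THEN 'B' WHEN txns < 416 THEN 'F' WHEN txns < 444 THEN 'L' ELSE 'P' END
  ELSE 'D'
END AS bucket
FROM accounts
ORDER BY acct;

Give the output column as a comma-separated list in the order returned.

D, D, P, D, D, D, N, P, D, R

acct=T25: tier='plus' → outer ELSE → D
acct=T32: tier='plus' → outer ELSE → D
acct=T33: tier='premium' → inner[ELSE] → P
acct=T48: tier='vip' → outer ELSE → D
acct=T57: tier='vip' → outer ELSE → D
acct=T58: tier='vip' → outer ELSE → D
acct=T64: tier='basic' → inner[balance >= 3104] → N
acct=T73: tier='basic' → inner[ELSE] → P
acct=T74: tier='vip' → outer ELSE → D
acct=T94: tier='premium' → inner[txns < 275] → R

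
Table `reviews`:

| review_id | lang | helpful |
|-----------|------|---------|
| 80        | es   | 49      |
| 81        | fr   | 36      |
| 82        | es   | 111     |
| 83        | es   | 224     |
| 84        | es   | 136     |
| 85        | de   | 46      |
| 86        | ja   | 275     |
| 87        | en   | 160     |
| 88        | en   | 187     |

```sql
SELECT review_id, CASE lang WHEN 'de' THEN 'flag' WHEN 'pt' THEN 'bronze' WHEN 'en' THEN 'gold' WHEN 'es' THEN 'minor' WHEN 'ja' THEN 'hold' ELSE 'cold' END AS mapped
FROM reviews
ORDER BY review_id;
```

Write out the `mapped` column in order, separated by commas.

minor, cold, minor, minor, minor, flag, hold, gold, gold

review_id=80: lang='es' → minor
review_id=81: ELSE → cold
review_id=82: lang='es' → minor
review_id=83: lang='es' → minor
review_id=84: lang='es' → minor
review_id=85: lang='de' → flag
review_id=86: lang='ja' → hold
review_id=87: lang='en' → gold
review_id=88: lang='en' → gold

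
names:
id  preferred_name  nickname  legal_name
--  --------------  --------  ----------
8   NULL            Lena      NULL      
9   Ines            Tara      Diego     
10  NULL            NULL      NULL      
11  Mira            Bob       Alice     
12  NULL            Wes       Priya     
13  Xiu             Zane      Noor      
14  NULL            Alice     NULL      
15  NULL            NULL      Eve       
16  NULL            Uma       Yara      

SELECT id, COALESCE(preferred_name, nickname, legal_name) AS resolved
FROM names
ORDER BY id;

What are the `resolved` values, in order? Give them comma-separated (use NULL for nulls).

Lena, Ines, NULL, Mira, Wes, Xiu, Alice, Eve, Uma

id=8: preferred_name=NULL, nickname=Lena → Lena
id=9: preferred_name=Ines → Ines
id=10: preferred_name=NULL, nickname=NULL, legal_name=NULL (all NULL) → NULL
id=11: preferred_name=Mira → Mira
id=12: preferred_name=NULL, nickname=Wes → Wes
id=13: preferred_name=Xiu → Xiu
id=14: preferred_name=NULL, nickname=Alice → Alice
id=15: preferred_name=NULL, nickname=NULL, legal_name=Eve → Eve
id=16: preferred_name=NULL, nickname=Uma → Uma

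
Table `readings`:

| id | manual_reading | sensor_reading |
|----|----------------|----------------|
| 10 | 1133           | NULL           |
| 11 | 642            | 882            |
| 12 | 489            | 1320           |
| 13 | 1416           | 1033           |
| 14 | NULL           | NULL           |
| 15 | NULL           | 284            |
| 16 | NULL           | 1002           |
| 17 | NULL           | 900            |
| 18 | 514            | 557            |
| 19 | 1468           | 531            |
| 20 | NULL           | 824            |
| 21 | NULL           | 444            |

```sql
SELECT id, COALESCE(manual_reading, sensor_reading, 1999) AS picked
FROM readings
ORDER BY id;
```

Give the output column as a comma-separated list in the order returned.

1133, 642, 489, 1416, 1999, 284, 1002, 900, 514, 1468, 824, 444

id=10: manual_reading=1133 → 1133
id=11: manual_reading=642 → 642
id=12: manual_reading=489 → 489
id=13: manual_reading=1416 → 1416
id=14: manual_reading=NULL, sensor_reading=NULL, → literal 1999 → 1999
id=15: manual_reading=NULL, sensor_reading=284 → 284
id=16: manual_reading=NULL, sensor_reading=1002 → 1002
id=17: manual_reading=NULL, sensor_reading=900 → 900
id=18: manual_reading=514 → 514
id=19: manual_reading=1468 → 1468
id=20: manual_reading=NULL, sensor_reading=824 → 824
id=21: manual_reading=NULL, sensor_reading=444 → 444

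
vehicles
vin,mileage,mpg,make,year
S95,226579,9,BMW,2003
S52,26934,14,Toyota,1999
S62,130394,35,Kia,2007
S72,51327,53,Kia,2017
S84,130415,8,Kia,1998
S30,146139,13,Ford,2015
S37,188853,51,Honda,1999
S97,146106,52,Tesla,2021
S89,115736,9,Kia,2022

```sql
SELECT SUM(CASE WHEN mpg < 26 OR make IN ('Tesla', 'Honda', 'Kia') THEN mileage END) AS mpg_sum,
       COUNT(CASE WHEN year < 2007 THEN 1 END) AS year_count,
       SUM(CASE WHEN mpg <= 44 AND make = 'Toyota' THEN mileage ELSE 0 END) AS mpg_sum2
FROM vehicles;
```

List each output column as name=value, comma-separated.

[mpg_sum: mpg < 26 OR make IN ('Tesla', 'Honda', 'Kia')]
vin=S95: ✓ → 226579
vin=S52: ✓ → 26934
vin=S62: ✓ → 130394
vin=S72: ✓ → 51327
vin=S84: ✓ → 130415
vin=S30: ✓ → 146139
vin=S37: ✓ → 188853
vin=S97: ✓ → 146106
vin=S89: ✓ → 115736
mpg_sum = 226579 + 26934 + 130394 + 51327 + 130415 + 146139 + 188853 + 146106 + 115736 = 1162483
—
[year_count: year < 2007]
vin=S95: ✓ → 1
vin=S52: ✓ → 1
vin=S62: ✗
vin=S72: ✗
vin=S84: ✓ → 1
vin=S30: ✗
vin=S37: ✓ → 1
vin=S97: ✗
vin=S89: ✗
year_count = COUNT(1, 1, 1, 1) = 4
—
[mpg_sum2: mpg <= 44 AND make = 'Toyota']
vin=S95: ✗
vin=S52: ✓ → 26934
vin=S62: ✗
vin=S72: ✗
vin=S84: ✗
vin=S30: ✗
vin=S37: ✗
vin=S97: ✗
vin=S89: ✗
mpg_sum2 = 26934

mpg_sum=1162483, year_count=4, mpg_sum2=26934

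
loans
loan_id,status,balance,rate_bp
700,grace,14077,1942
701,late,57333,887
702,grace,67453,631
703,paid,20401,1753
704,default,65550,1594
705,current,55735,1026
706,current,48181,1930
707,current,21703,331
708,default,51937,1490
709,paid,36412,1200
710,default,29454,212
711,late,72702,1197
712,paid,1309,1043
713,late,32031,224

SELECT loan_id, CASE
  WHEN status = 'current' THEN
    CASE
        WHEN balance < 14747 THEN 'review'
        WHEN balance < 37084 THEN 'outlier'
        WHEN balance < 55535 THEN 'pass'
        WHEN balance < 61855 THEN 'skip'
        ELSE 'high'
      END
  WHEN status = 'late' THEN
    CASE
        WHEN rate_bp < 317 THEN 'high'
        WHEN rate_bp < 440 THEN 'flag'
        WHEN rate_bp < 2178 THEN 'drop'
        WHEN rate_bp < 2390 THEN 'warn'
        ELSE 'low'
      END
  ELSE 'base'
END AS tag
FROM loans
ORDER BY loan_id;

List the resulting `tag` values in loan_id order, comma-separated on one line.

loan_id=700: status='grace' → outer ELSE → base
loan_id=701: status='late' → inner[rate_bp < 2178] → drop
loan_id=702: status='grace' → outer ELSE → base
loan_id=703: status='paid' → outer ELSE → base
loan_id=704: status='default' → outer ELSE → base
loan_id=705: status='current' → inner[balance < 61855] → skip
loan_id=706: status='current' → inner[balance < 55535] → pass
loan_id=707: status='current' → inner[balance < 37084] → outlier
loan_id=708: status='default' → outer ELSE → base
loan_id=709: status='paid' → outer ELSE → base
loan_id=710: status='default' → outer ELSE → base
loan_id=711: status='late' → inner[rate_bp < 2178] → drop
loan_id=712: status='paid' → outer ELSE → base
loan_id=713: status='late' → inner[rate_bp < 317] → high

base, drop, base, base, base, skip, pass, outlier, base, base, base, drop, base, high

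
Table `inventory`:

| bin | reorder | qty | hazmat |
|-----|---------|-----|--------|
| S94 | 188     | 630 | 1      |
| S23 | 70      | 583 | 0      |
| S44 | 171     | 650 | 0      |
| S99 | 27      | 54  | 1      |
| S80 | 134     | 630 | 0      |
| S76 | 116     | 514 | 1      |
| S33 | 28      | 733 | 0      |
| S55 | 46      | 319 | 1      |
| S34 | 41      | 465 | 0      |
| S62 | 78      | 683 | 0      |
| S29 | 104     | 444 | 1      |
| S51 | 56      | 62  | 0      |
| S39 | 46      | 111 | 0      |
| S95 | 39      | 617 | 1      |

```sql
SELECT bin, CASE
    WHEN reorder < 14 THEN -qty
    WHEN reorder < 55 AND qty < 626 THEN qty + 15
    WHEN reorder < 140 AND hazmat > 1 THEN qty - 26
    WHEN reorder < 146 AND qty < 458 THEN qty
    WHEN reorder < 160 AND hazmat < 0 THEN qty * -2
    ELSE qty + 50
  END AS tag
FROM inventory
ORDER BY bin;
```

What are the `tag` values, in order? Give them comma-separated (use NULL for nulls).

bin=S23: ELSE → 633
bin=S29: reorder < 146 AND qty < 458 → 444
bin=S33: ELSE → 783
bin=S34: reorder < 55 AND qty < 626 → 480
bin=S39: reorder < 55 AND qty < 626 → 126
bin=S44: ELSE → 700
bin=S51: reorder < 146 AND qty < 458 → 62
bin=S55: reorder < 55 AND qty < 626 → 334
bin=S62: ELSE → 733
bin=S76: ELSE → 564
bin=S80: ELSE → 680
bin=S94: ELSE → 680
bin=S95: reorder < 55 AND qty < 626 → 632
bin=S99: reorder < 55 AND qty < 626 → 69

633, 444, 783, 480, 126, 700, 62, 334, 733, 564, 680, 680, 632, 69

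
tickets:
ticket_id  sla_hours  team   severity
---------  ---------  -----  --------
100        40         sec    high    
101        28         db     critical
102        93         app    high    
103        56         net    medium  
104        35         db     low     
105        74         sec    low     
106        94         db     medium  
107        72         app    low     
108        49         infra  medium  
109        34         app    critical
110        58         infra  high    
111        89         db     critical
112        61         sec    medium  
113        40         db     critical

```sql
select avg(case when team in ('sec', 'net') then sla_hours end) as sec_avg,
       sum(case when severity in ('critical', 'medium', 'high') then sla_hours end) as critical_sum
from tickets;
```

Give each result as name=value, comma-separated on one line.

[sec_avg: team in ('sec', 'net')]
ticket_id=100: ✓ → 40
ticket_id=101: ✗
ticket_id=102: ✗
ticket_id=103: ✓ → 56
ticket_id=104: ✗
ticket_id=105: ✓ → 74
ticket_id=106: ✗
ticket_id=107: ✗
ticket_id=108: ✗
ticket_id=109: ✗
ticket_id=110: ✗
ticket_id=111: ✗
ticket_id=112: ✓ → 61
ticket_id=113: ✗
sec_avg = (40 + 56 + 74 + 61) / 4 = 57.75
—
[critical_sum: severity in ('critical', 'medium', 'high')]
ticket_id=100: ✓ → 40
ticket_id=101: ✓ → 28
ticket_id=102: ✓ → 93
ticket_id=103: ✓ → 56
ticket_id=104: ✗
ticket_id=105: ✗
ticket_id=106: ✓ → 94
ticket_id=107: ✗
ticket_id=108: ✓ → 49
ticket_id=109: ✓ → 34
ticket_id=110: ✓ → 58
ticket_id=111: ✓ → 89
ticket_id=112: ✓ → 61
ticket_id=113: ✓ → 40
critical_sum = 40 + 28 + 93 + 56 + 94 + 49 + 34 + 58 + 89 + 61 + 40 = 642

sec_avg=57.75, critical_sum=642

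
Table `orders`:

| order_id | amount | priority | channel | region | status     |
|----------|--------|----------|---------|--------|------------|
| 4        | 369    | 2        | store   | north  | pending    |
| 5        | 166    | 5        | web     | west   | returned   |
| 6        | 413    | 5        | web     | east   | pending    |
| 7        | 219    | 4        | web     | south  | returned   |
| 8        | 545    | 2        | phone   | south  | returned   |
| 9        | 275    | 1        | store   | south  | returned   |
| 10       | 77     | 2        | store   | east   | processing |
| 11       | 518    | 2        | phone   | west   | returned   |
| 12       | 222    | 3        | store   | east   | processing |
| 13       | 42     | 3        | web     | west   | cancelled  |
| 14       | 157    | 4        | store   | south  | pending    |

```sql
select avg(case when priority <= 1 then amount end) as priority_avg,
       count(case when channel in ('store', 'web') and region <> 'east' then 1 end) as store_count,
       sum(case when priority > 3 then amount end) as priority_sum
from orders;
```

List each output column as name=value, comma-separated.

[priority_avg: priority <= 1]
order_id=4: ✗
order_id=5: ✗
order_id=6: ✗
order_id=7: ✗
order_id=8: ✗
order_id=9: ✓ → 275
order_id=10: ✗
order_id=11: ✗
order_id=12: ✗
order_id=13: ✗
order_id=14: ✗
priority_avg = 275
—
[store_count: channel in ('store', 'web') and region <> 'east']
order_id=4: ✓ → 1
order_id=5: ✓ → 1
order_id=6: ✗
order_id=7: ✓ → 1
order_id=8: ✗
order_id=9: ✓ → 1
order_id=10: ✗
order_id=11: ✗
order_id=12: ✗
order_id=13: ✓ → 1
order_id=14: ✓ → 1
store_count = COUNT(1, 1, 1, 1, 1, 1) = 6
—
[priority_sum: priority > 3]
order_id=4: ✗
order_id=5: ✓ → 166
order_id=6: ✓ → 413
order_id=7: ✓ → 219
order_id=8: ✗
order_id=9: ✗
order_id=10: ✗
order_id=11: ✗
order_id=12: ✗
order_id=13: ✗
order_id=14: ✓ → 157
priority_sum = 166 + 413 + 219 + 157 = 955

priority_avg=275, store_count=6, priority_sum=955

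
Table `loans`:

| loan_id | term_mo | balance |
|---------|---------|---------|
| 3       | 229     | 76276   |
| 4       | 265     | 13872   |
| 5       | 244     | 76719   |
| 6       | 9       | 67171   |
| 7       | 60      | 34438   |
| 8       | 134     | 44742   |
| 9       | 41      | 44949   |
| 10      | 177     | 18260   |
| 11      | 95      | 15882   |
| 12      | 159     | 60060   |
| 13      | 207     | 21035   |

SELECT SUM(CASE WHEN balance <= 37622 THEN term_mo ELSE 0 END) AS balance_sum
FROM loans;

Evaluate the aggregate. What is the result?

804

loan_id=3: ✗
loan_id=4: ✓ → 265
loan_id=5: ✗
loan_id=6: ✗
loan_id=7: ✓ → 60
loan_id=8: ✗
loan_id=9: ✗
loan_id=10: ✓ → 177
loan_id=11: ✓ → 95
loan_id=12: ✗
loan_id=13: ✓ → 207
balance_sum = 265 + 60 + 177 + 95 + 207 = 804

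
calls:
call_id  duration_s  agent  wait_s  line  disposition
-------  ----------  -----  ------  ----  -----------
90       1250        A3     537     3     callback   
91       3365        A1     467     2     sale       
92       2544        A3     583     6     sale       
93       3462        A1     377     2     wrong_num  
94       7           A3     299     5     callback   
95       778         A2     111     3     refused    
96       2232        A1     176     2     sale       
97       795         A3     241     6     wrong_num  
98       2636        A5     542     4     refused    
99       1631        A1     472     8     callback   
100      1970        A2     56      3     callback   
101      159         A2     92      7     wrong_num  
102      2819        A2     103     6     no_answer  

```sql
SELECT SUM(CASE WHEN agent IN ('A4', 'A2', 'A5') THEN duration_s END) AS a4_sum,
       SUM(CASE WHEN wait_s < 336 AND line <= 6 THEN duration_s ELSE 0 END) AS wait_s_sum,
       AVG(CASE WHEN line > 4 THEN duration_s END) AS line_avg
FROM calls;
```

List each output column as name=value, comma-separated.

[a4_sum: agent IN ('A4', 'A2', 'A5')]
call_id=90: ✗
call_id=91: ✗
call_id=92: ✗
call_id=93: ✗
call_id=94: ✗
call_id=95: ✓ → 778
call_id=96: ✗
call_id=97: ✗
call_id=98: ✓ → 2636
call_id=99: ✗
call_id=100: ✓ → 1970
call_id=101: ✓ → 159
call_id=102: ✓ → 2819
a4_sum = 778 + 2636 + 1970 + 159 + 2819 = 8362
—
[wait_s_sum: wait_s < 336 AND line <= 6]
call_id=90: ✗
call_id=91: ✗
call_id=92: ✗
call_id=93: ✗
call_id=94: ✓ → 7
call_id=95: ✓ → 778
call_id=96: ✓ → 2232
call_id=97: ✓ → 795
call_id=98: ✗
call_id=99: ✗
call_id=100: ✓ → 1970
call_id=101: ✗
call_id=102: ✓ → 2819
wait_s_sum = 7 + 778 + 2232 + 795 + 1970 + 2819 = 8601
—
[line_avg: line > 4]
call_id=90: ✗
call_id=91: ✗
call_id=92: ✓ → 2544
call_id=93: ✗
call_id=94: ✓ → 7
call_id=95: ✗
call_id=96: ✗
call_id=97: ✓ → 795
call_id=98: ✗
call_id=99: ✓ → 1631
call_id=100: ✗
call_id=101: ✓ → 159
call_id=102: ✓ → 2819
line_avg = (2544 + 7 + 795 + 1631 + 159 + 2819) / 6 = 1325.8333333333

a4_sum=8362, wait_s_sum=8601, line_avg=1325.8333333333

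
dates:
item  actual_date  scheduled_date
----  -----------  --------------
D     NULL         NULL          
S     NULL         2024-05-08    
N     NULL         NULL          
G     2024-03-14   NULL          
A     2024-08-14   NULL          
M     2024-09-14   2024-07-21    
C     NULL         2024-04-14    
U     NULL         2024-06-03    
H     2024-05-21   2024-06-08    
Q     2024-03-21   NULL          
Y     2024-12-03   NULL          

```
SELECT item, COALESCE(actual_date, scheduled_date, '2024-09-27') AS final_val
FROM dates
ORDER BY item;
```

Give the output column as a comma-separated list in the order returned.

2024-08-14, 2024-04-14, 2024-09-27, 2024-03-14, 2024-05-21, 2024-09-14, 2024-09-27, 2024-03-21, 2024-05-08, 2024-06-03, 2024-12-03

item=A: actual_date=2024-08-14 → 2024-08-14
item=C: actual_date=NULL, scheduled_date=2024-04-14 → 2024-04-14
item=D: actual_date=NULL, scheduled_date=NULL, → literal 2024-09-27 → 2024-09-27
item=G: actual_date=2024-03-14 → 2024-03-14
item=H: actual_date=2024-05-21 → 2024-05-21
item=M: actual_date=2024-09-14 → 2024-09-14
item=N: actual_date=NULL, scheduled_date=NULL, → literal 2024-09-27 → 2024-09-27
item=Q: actual_date=2024-03-21 → 2024-03-21
item=S: actual_date=NULL, scheduled_date=2024-05-08 → 2024-05-08
item=U: actual_date=NULL, scheduled_date=2024-06-03 → 2024-06-03
item=Y: actual_date=2024-12-03 → 2024-12-03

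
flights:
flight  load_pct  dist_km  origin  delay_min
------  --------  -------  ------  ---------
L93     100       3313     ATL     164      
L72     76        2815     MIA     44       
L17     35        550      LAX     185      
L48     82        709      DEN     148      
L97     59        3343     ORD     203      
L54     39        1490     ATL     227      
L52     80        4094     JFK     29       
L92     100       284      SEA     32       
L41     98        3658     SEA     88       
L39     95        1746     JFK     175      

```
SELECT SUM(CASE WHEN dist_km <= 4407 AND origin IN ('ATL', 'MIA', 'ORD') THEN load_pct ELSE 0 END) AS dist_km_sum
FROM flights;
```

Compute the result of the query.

274

flight=L93: ✓ → 100
flight=L72: ✓ → 76
flight=L17: ✗
flight=L48: ✗
flight=L97: ✓ → 59
flight=L54: ✓ → 39
flight=L52: ✗
flight=L92: ✗
flight=L41: ✗
flight=L39: ✗
dist_km_sum = 100 + 76 + 59 + 39 = 274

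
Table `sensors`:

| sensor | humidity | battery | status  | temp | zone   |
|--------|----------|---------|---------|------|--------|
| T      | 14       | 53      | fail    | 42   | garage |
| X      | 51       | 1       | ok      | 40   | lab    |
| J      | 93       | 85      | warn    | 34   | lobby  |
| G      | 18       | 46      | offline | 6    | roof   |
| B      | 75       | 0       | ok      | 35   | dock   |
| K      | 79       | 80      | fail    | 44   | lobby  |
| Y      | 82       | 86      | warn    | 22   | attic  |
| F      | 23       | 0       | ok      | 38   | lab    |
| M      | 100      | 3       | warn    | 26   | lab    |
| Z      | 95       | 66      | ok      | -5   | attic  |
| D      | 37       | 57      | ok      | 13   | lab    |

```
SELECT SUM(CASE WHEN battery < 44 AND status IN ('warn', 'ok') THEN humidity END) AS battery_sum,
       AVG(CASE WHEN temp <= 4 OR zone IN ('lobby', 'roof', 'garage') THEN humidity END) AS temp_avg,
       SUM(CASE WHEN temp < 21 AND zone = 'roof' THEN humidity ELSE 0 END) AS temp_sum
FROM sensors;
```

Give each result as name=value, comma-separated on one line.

battery_sum=249, temp_avg=59.8, temp_sum=18

[battery_sum: battery < 44 AND status IN ('warn', 'ok')]
sensor=T: ✗
sensor=X: ✓ → 51
sensor=J: ✗
sensor=G: ✗
sensor=B: ✓ → 75
sensor=K: ✗
sensor=Y: ✗
sensor=F: ✓ → 23
sensor=M: ✓ → 100
sensor=Z: ✗
sensor=D: ✗
battery_sum = 51 + 75 + 23 + 100 = 249
—
[temp_avg: temp <= 4 OR zone IN ('lobby', 'roof', 'garage')]
sensor=T: ✓ → 14
sensor=X: ✗
sensor=J: ✓ → 93
sensor=G: ✓ → 18
sensor=B: ✗
sensor=K: ✓ → 79
sensor=Y: ✗
sensor=F: ✗
sensor=M: ✗
sensor=Z: ✓ → 95
sensor=D: ✗
temp_avg = (14 + 93 + 18 + 79 + 95) / 5 = 59.8
—
[temp_sum: temp < 21 AND zone = 'roof']
sensor=T: ✗
sensor=X: ✗
sensor=J: ✗
sensor=G: ✓ → 18
sensor=B: ✗
sensor=K: ✗
sensor=Y: ✗
sensor=F: ✗
sensor=M: ✗
sensor=Z: ✗
sensor=D: ✗
temp_sum = 18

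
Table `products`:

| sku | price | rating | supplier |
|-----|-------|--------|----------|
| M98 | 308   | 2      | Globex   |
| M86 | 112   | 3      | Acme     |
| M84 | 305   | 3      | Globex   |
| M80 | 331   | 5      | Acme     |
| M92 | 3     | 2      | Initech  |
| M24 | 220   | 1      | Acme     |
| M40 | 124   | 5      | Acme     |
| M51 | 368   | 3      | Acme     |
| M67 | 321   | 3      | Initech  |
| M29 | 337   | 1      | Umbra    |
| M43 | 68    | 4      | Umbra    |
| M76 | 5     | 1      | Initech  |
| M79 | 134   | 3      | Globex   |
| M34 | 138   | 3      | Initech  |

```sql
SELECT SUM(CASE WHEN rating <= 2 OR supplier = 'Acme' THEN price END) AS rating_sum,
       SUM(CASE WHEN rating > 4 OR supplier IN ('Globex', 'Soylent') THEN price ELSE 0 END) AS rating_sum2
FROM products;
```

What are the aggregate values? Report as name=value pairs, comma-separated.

[rating_sum: rating <= 2 OR supplier = 'Acme']
sku=M98: ✓ → 308
sku=M86: ✓ → 112
sku=M84: ✗
sku=M80: ✓ → 331
sku=M92: ✓ → 3
sku=M24: ✓ → 220
sku=M40: ✓ → 124
sku=M51: ✓ → 368
sku=M67: ✗
sku=M29: ✓ → 337
sku=M43: ✗
sku=M76: ✓ → 5
sku=M79: ✗
sku=M34: ✗
rating_sum = 308 + 112 + 331 + 3 + 220 + 124 + 368 + 337 + 5 = 1808
—
[rating_sum2: rating > 4 OR supplier IN ('Globex', 'Soylent')]
sku=M98: ✓ → 308
sku=M86: ✗
sku=M84: ✓ → 305
sku=M80: ✓ → 331
sku=M92: ✗
sku=M24: ✗
sku=M40: ✓ → 124
sku=M51: ✗
sku=M67: ✗
sku=M29: ✗
sku=M43: ✗
sku=M76: ✗
sku=M79: ✓ → 134
sku=M34: ✗
rating_sum2 = 308 + 305 + 331 + 124 + 134 = 1202

rating_sum=1808, rating_sum2=1202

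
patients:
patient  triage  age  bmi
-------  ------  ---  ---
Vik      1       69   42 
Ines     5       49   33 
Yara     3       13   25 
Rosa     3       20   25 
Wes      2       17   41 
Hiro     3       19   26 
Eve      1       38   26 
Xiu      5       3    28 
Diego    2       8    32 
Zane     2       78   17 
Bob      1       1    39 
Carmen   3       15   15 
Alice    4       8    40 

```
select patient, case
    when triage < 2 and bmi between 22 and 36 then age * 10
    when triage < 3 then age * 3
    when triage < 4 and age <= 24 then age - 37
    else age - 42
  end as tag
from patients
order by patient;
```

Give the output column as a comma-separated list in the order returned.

patient=Alice: ELSE → -34
patient=Bob: triage < 3 → 3
patient=Carmen: triage < 4 and age <= 24 → -22
patient=Diego: triage < 3 → 24
patient=Eve: triage < 2 and bmi between 22 and 36 → 380
patient=Hiro: triage < 4 and age <= 24 → -18
patient=Ines: ELSE → 7
patient=Rosa: triage < 4 and age <= 24 → -17
patient=Vik: triage < 3 → 207
patient=Wes: triage < 3 → 51
patient=Xiu: ELSE → -39
patient=Yara: triage < 4 and age <= 24 → -24
patient=Zane: triage < 3 → 234

-34, 3, -22, 24, 380, -18, 7, -17, 207, 51, -39, -24, 234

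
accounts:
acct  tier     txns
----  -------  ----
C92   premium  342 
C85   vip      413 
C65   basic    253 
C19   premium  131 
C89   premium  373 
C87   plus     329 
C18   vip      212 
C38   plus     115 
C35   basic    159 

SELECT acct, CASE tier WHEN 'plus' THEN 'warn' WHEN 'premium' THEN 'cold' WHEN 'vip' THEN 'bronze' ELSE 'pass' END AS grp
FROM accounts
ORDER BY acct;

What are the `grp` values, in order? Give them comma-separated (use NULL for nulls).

acct=C18: tier='vip' → bronze
acct=C19: tier='premium' → cold
acct=C35: ELSE → pass
acct=C38: tier='plus' → warn
acct=C65: ELSE → pass
acct=C85: tier='vip' → bronze
acct=C87: tier='plus' → warn
acct=C89: tier='premium' → cold
acct=C92: tier='premium' → cold

bronze, cold, pass, warn, pass, bronze, warn, cold, cold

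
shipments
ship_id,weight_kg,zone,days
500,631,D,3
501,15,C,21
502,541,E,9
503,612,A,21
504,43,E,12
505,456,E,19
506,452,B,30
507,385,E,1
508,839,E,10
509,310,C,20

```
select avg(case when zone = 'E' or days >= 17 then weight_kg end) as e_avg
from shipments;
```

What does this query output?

405.8888888889

ship_id=500: ✗
ship_id=501: ✓ → 15
ship_id=502: ✓ → 541
ship_id=503: ✓ → 612
ship_id=504: ✓ → 43
ship_id=505: ✓ → 456
ship_id=506: ✓ → 452
ship_id=507: ✓ → 385
ship_id=508: ✓ → 839
ship_id=509: ✓ → 310
e_avg = (15 + 541 + 612 + 43 + 456 + 452 + 385 + 839 + 310) / 9 = 405.8888888889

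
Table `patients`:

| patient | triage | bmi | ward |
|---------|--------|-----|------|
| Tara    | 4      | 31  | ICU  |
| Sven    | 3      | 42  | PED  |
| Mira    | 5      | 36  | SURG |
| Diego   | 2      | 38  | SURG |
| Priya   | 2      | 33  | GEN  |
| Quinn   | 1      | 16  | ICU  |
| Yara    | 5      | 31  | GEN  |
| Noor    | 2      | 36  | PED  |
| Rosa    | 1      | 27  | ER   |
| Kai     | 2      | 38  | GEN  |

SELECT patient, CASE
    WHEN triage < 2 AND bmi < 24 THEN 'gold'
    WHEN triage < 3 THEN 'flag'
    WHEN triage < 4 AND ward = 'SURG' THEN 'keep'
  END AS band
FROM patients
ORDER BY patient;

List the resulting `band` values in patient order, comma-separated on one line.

flag, flag, NULL, flag, flag, gold, flag, NULL, NULL, NULL

patient=Diego: triage < 3 → flag
patient=Kai: triage < 3 → flag
patient=Mira: (no match → NULL) → NULL
patient=Noor: triage < 3 → flag
patient=Priya: triage < 3 → flag
patient=Quinn: triage < 2 AND bmi < 24 → gold
patient=Rosa: triage < 3 → flag
patient=Sven: (no match → NULL) → NULL
patient=Tara: (no match → NULL) → NULL
patient=Yara: (no match → NULL) → NULL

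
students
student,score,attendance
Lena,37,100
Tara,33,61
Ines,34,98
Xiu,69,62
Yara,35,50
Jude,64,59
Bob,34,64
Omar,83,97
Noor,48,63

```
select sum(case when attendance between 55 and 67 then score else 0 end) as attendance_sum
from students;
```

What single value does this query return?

student=Lena: ✗
student=Tara: ✓ → 33
student=Ines: ✗
student=Xiu: ✓ → 69
student=Yara: ✗
student=Jude: ✓ → 64
student=Bob: ✓ → 34
student=Omar: ✗
student=Noor: ✓ → 48
attendance_sum = 33 + 69 + 64 + 34 + 48 = 248

248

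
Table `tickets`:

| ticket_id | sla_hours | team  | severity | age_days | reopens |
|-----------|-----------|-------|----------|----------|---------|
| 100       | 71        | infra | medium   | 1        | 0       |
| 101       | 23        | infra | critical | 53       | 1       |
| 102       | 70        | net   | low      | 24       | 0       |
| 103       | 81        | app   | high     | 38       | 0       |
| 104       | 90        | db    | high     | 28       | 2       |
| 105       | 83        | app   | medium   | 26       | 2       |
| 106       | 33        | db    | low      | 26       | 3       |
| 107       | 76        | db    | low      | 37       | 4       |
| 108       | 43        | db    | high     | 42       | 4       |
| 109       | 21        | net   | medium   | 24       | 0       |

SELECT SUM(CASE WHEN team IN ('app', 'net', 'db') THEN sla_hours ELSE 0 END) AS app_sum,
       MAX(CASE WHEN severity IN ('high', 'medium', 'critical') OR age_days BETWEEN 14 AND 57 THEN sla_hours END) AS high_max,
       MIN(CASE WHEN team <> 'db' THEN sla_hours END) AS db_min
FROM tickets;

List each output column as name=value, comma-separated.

[app_sum: team IN ('app', 'net', 'db')]
ticket_id=100: ✗
ticket_id=101: ✗
ticket_id=102: ✓ → 70
ticket_id=103: ✓ → 81
ticket_id=104: ✓ → 90
ticket_id=105: ✓ → 83
ticket_id=106: ✓ → 33
ticket_id=107: ✓ → 76
ticket_id=108: ✓ → 43
ticket_id=109: ✓ → 21
app_sum = 70 + 81 + 90 + 83 + 33 + 76 + 43 + 21 = 497
—
[high_max: severity IN ('high', 'medium', 'critical') OR age_days BETWEEN 14 AND 57]
ticket_id=100: ✓ → 71
ticket_id=101: ✓ → 23
ticket_id=102: ✓ → 70
ticket_id=103: ✓ → 81
ticket_id=104: ✓ → 90
ticket_id=105: ✓ → 83
ticket_id=106: ✓ → 33
ticket_id=107: ✓ → 76
ticket_id=108: ✓ → 43
ticket_id=109: ✓ → 21
high_max = MAX(71, 23, 70, 81, 90, 83, 33, 76, 43, 21) = 90
—
[db_min: team <> 'db']
ticket_id=100: ✓ → 71
ticket_id=101: ✓ → 23
ticket_id=102: ✓ → 70
ticket_id=103: ✓ → 81
ticket_id=104: ✗
ticket_id=105: ✓ → 83
ticket_id=106: ✗
ticket_id=107: ✗
ticket_id=108: ✗
ticket_id=109: ✓ → 21
db_min = MIN(71, 23, 70, 81, 83, 21) = 21

app_sum=497, high_max=90, db_min=21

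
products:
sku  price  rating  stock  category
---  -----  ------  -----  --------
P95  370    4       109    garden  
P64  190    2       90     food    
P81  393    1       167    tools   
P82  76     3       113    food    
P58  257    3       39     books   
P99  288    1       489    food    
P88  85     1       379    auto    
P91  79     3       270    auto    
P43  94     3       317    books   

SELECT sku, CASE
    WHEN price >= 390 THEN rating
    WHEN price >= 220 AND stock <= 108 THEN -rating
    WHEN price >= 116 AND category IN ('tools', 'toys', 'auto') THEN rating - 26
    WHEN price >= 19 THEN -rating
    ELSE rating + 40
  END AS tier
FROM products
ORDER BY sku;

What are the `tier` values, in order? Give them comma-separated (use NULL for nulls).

sku=P43: price >= 19 → -3
sku=P58: price >= 220 AND stock <= 108 → -3
sku=P64: price >= 19 → -2
sku=P81: price >= 390 → 1
sku=P82: price >= 19 → -3
sku=P88: price >= 19 → -1
sku=P91: price >= 19 → -3
sku=P95: price >= 19 → -4
sku=P99: price >= 19 → -1

-3, -3, -2, 1, -3, -1, -3, -4, -1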